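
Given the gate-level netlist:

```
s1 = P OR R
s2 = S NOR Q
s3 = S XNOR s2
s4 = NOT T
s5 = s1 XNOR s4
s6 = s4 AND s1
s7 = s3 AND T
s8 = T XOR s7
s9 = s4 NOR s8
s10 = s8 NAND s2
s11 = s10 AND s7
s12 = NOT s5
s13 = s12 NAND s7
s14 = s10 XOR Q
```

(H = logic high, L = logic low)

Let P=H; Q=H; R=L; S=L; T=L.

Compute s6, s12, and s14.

s6 = H; s12 = L; s14 = L

s1 = P OR R = H OR L = H
s2 = S NOR Q = L NOR H = L
s3 = S XNOR s2 = L XNOR L = H
s4 = NOT T = NOT L = H
s5 = s1 XNOR s4 = H XNOR H = H
s6 = s4 AND s1 = H AND H = H
s7 = s3 AND T = H AND L = L
s8 = T XOR s7 = L XOR L = L
s10 = s8 NAND s2 = L NAND L = H
s12 = NOT s5 = NOT H = L
s14 = s10 XOR Q = H XOR H = L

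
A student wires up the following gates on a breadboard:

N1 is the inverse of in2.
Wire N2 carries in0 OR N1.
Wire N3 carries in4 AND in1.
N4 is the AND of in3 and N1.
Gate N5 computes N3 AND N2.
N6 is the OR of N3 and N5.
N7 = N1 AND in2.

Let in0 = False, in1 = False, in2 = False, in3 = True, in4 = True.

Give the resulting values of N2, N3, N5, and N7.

N1 = NOT in2 = NOT False = True
N2 = in0 OR N1 = False OR True = True
N3 = in4 AND in1 = True AND False = False
N5 = N3 AND N2 = False AND True = False
N7 = N1 AND in2 = True AND False = False

N2 = True; N3 = False; N5 = False; N7 = False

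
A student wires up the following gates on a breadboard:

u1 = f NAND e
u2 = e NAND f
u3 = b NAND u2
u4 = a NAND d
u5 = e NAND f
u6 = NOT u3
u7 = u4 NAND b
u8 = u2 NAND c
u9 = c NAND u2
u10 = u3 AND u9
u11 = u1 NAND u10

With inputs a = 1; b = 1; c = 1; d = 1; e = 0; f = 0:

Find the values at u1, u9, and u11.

u1 = f NAND e = 0 NAND 0 = 1
u2 = e NAND f = 0 NAND 0 = 1
u3 = b NAND u2 = 1 NAND 1 = 0
u9 = c NAND u2 = 1 NAND 1 = 0
u10 = u3 AND u9 = 0 AND 0 = 0
u11 = u1 NAND u10 = 1 NAND 0 = 1

u1 = 1; u9 = 0; u11 = 1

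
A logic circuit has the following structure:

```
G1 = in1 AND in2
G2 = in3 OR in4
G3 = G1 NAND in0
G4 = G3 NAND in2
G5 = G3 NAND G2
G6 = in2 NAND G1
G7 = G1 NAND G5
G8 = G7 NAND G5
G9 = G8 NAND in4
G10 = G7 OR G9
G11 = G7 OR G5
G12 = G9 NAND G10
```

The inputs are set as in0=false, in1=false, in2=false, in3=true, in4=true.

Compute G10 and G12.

G10 = true; G12 = true

G1 = in1 AND in2 = false AND false = false
G2 = in3 OR in4 = true OR true = true
G3 = G1 NAND in0 = false NAND false = true
G5 = G3 NAND G2 = true NAND true = false
G7 = G1 NAND G5 = false NAND false = true
G8 = G7 NAND G5 = true NAND false = true
G9 = G8 NAND in4 = true NAND true = false
G10 = G7 OR G9 = true OR false = true
G12 = G9 NAND G10 = false NAND true = true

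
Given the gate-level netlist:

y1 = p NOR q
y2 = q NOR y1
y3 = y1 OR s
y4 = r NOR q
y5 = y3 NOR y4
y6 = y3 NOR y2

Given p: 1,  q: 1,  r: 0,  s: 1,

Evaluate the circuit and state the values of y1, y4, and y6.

y1 = 0, y4 = 0, y6 = 0

y1 = p NOR q = 1 NOR 1 = 0
y2 = q NOR y1 = 1 NOR 0 = 0
y3 = y1 OR s = 0 OR 1 = 1
y4 = r NOR q = 0 NOR 1 = 0
y6 = y3 NOR y2 = 1 NOR 0 = 0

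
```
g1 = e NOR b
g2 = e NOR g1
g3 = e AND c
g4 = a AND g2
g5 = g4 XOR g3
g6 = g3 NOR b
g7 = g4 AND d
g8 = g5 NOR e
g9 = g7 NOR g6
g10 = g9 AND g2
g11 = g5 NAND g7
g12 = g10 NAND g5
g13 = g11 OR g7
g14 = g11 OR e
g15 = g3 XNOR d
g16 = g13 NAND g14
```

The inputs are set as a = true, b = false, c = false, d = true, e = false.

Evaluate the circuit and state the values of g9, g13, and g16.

g1 = e NOR b = false NOR false = true
g2 = e NOR g1 = false NOR true = false
g3 = e AND c = false AND false = false
g4 = a AND g2 = true AND false = false
g5 = g4 XOR g3 = false XOR false = false
g6 = g3 NOR b = false NOR false = true
g7 = g4 AND d = false AND true = false
g9 = g7 NOR g6 = false NOR true = false
g11 = g5 NAND g7 = false NAND false = true
g13 = g11 OR g7 = true OR false = true
g14 = g11 OR e = true OR false = true
g16 = g13 NAND g14 = true NAND true = false

g9 = false  g13 = true  g16 = false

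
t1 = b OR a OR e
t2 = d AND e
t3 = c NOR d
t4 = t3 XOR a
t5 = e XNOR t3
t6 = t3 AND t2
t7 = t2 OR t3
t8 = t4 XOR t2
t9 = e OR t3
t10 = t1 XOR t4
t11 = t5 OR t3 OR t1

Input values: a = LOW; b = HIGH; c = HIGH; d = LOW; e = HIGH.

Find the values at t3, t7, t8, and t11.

t1 = b OR a OR e = HIGH OR LOW OR HIGH = HIGH
t2 = d AND e = LOW AND HIGH = LOW
t3 = c NOR d = HIGH NOR LOW = LOW
t4 = t3 XOR a = LOW XOR LOW = LOW
t5 = e XNOR t3 = HIGH XNOR LOW = LOW
t7 = t2 OR t3 = LOW OR LOW = LOW
t8 = t4 XOR t2 = LOW XOR LOW = LOW
t11 = t5 OR t3 OR t1 = LOW OR LOW OR HIGH = HIGH

t3 = LOW; t7 = LOW; t8 = LOW; t11 = HIGH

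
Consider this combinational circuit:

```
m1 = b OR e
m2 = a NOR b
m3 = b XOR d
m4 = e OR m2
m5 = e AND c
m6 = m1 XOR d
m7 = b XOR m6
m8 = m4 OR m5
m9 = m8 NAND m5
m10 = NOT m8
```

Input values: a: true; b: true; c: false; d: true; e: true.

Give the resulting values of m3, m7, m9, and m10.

m3 = false, m7 = true, m9 = true, m10 = false

m1 = b OR e = true OR true = true
m2 = a NOR b = true NOR true = false
m3 = b XOR d = true XOR true = false
m4 = e OR m2 = true OR false = true
m5 = e AND c = true AND false = false
m6 = m1 XOR d = true XOR true = false
m7 = b XOR m6 = true XOR false = true
m8 = m4 OR m5 = true OR false = true
m9 = m8 NAND m5 = true NAND false = true
m10 = NOT m8 = NOT true = false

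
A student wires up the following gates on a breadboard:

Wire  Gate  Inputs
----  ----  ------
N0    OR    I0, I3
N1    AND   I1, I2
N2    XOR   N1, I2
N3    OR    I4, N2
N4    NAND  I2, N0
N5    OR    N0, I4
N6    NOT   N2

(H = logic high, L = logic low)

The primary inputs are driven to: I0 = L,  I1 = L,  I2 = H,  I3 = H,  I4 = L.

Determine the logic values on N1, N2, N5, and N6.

N0 = I0 OR I3 = L OR H = H
N1 = I1 AND I2 = L AND H = L
N2 = N1 XOR I2 = L XOR H = H
N5 = N0 OR I4 = H OR L = H
N6 = NOT N2 = NOT H = L

N1 = L  N2 = H  N5 = H  N6 = L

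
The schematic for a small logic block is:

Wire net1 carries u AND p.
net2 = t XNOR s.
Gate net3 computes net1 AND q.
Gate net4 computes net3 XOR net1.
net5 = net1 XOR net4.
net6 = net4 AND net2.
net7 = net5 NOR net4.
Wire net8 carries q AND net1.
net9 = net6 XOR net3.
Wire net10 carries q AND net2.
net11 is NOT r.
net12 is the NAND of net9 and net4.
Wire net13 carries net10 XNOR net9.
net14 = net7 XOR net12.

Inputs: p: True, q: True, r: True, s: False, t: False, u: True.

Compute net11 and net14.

net1 = u AND p = True AND True = True
net2 = t XNOR s = False XNOR False = True
net3 = net1 AND q = True AND True = True
net4 = net3 XOR net1 = True XOR True = False
net5 = net1 XOR net4 = True XOR False = True
net6 = net4 AND net2 = False AND True = False
net7 = net5 NOR net4 = True NOR False = False
net9 = net6 XOR net3 = False XOR True = True
net11 = NOT r = NOT True = False
net12 = net9 NAND net4 = True NAND False = True
net14 = net7 XOR net12 = False XOR True = True

net11 = False, net14 = True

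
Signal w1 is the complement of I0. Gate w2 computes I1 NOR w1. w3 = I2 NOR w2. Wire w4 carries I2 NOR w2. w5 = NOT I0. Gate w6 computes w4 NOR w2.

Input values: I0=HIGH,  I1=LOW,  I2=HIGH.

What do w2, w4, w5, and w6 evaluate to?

w2 = HIGH, w4 = LOW, w5 = LOW, w6 = LOW

w1 = NOT I0 = NOT HIGH = LOW
w2 = I1 NOR w1 = LOW NOR LOW = HIGH
w4 = I2 NOR w2 = HIGH NOR HIGH = LOW
w5 = NOT I0 = NOT HIGH = LOW
w6 = w4 NOR w2 = LOW NOR HIGH = LOW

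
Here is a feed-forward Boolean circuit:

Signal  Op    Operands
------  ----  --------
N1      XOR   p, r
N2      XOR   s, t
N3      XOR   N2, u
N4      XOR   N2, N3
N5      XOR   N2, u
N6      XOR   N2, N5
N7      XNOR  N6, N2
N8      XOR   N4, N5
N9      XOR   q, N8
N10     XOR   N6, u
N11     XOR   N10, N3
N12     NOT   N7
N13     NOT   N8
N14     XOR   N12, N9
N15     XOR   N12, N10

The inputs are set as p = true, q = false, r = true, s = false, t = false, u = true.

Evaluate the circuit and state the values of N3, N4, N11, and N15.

N3 = true  N4 = true  N11 = true  N15 = true

N2 = s XOR t = false XOR false = false
N3 = N2 XOR u = false XOR true = true
N4 = N2 XOR N3 = false XOR true = true
N5 = N2 XOR u = false XOR true = true
N6 = N2 XOR N5 = false XOR true = true
N7 = N6 XNOR N2 = true XNOR false = false
N10 = N6 XOR u = true XOR true = false
N11 = N10 XOR N3 = false XOR true = true
N12 = NOT N7 = NOT false = true
N15 = N12 XOR N10 = true XOR false = true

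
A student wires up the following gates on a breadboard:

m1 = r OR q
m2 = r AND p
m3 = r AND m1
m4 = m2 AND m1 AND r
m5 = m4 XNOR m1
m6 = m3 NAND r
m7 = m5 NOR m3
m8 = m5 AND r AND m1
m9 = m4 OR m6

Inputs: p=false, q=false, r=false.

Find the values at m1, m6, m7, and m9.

m1 = false  m6 = true  m7 = false  m9 = true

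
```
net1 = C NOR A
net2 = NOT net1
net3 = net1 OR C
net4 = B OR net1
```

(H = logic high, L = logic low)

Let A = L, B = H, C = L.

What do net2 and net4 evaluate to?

net1 = C NOR A = L NOR L = H
net2 = NOT net1 = NOT H = L
net4 = B OR net1 = H OR H = H

net2 = L; net4 = H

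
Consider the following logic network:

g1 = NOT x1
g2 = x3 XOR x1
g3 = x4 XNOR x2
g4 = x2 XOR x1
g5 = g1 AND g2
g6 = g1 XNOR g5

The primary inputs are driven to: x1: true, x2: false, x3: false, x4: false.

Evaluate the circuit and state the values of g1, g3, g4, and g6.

g1 = NOT x1 = NOT true = false
g2 = x3 XOR x1 = false XOR true = true
g3 = x4 XNOR x2 = false XNOR false = true
g4 = x2 XOR x1 = false XOR true = true
g5 = g1 AND g2 = false AND true = false
g6 = g1 XNOR g5 = false XNOR false = true

g1 = false  g3 = true  g4 = true  g6 = true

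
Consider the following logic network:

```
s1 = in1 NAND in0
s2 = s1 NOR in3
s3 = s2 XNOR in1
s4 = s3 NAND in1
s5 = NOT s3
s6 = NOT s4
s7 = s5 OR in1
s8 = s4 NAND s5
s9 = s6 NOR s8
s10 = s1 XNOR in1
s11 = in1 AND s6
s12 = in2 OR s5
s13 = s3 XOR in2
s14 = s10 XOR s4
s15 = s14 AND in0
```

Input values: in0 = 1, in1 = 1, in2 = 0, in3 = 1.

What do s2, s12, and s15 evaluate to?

s1 = in1 NAND in0 = 1 NAND 1 = 0
s2 = s1 NOR in3 = 0 NOR 1 = 0
s3 = s2 XNOR in1 = 0 XNOR 1 = 0
s4 = s3 NAND in1 = 0 NAND 1 = 1
s5 = NOT s3 = NOT 0 = 1
s10 = s1 XNOR in1 = 0 XNOR 1 = 0
s12 = in2 OR s5 = 0 OR 1 = 1
s14 = s10 XOR s4 = 0 XOR 1 = 1
s15 = s14 AND in0 = 1 AND 1 = 1

s2 = 0  s12 = 1  s15 = 1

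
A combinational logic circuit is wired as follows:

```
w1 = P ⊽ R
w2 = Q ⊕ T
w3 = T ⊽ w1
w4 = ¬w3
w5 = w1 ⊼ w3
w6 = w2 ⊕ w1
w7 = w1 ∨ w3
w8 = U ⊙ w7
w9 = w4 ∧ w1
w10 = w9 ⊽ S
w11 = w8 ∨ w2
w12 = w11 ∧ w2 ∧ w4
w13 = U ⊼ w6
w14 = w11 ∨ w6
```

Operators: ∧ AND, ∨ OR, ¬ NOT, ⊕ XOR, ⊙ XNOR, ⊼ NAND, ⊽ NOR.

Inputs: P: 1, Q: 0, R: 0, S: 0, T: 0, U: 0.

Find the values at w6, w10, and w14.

w1 = P NOR R = 1 NOR 0 = 0
w2 = Q XOR T = 0 XOR 0 = 0
w3 = T NOR w1 = 0 NOR 0 = 1
w4 = NOT w3 = NOT 1 = 0
w6 = w2 XOR w1 = 0 XOR 0 = 0
w7 = w1 OR w3 = 0 OR 1 = 1
w8 = U XNOR w7 = 0 XNOR 1 = 0
w9 = w4 AND w1 = 0 AND 0 = 0
w10 = w9 NOR S = 0 NOR 0 = 1
w11 = w8 OR w2 = 0 OR 0 = 0
w14 = w11 OR w6 = 0 OR 0 = 0

w6 = 0, w10 = 1, w14 = 0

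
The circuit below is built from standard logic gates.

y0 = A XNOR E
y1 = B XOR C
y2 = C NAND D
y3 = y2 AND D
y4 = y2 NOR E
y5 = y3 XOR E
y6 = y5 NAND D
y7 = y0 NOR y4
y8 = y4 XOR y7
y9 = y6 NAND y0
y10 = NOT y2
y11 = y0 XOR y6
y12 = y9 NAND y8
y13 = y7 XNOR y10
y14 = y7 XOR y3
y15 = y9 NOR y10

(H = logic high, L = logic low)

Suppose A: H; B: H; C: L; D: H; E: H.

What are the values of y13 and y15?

y0 = A XNOR E = H XNOR H = H
y2 = C NAND D = L NAND H = H
y3 = y2 AND D = H AND H = H
y4 = y2 NOR E = H NOR H = L
y5 = y3 XOR E = H XOR H = L
y6 = y5 NAND D = L NAND H = H
y7 = y0 NOR y4 = H NOR L = L
y9 = y6 NAND y0 = H NAND H = L
y10 = NOT y2 = NOT H = L
y13 = y7 XNOR y10 = L XNOR L = H
y15 = y9 NOR y10 = L NOR L = H

y13 = H  y15 = H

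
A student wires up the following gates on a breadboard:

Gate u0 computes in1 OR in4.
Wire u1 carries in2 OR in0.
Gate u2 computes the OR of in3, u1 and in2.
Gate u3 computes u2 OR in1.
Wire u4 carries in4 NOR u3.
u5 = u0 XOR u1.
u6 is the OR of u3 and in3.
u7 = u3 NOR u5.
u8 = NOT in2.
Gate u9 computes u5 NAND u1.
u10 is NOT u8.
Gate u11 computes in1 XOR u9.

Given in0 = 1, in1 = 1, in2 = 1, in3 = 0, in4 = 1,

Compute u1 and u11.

u1 = 1, u11 = 0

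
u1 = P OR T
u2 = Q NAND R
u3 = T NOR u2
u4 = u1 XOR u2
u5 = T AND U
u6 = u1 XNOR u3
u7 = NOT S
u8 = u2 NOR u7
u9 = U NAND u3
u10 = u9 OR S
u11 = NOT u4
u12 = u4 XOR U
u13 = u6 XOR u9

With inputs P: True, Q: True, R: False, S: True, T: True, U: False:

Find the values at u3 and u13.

u3 = False; u13 = True

u1 = P OR T = True OR True = True
u2 = Q NAND R = True NAND False = True
u3 = T NOR u2 = True NOR True = False
u6 = u1 XNOR u3 = True XNOR False = False
u9 = U NAND u3 = False NAND False = True
u13 = u6 XOR u9 = False XOR True = True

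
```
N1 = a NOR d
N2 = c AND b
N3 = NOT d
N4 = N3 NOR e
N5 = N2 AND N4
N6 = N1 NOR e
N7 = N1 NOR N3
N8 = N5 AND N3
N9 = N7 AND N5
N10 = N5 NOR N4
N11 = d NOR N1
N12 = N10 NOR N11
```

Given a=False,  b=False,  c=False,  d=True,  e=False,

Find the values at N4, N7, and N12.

N4 = True, N7 = True, N12 = True

N1 = a NOR d = False NOR True = False
N2 = c AND b = False AND False = False
N3 = NOT d = NOT True = False
N4 = N3 NOR e = False NOR False = True
N5 = N2 AND N4 = False AND True = False
N7 = N1 NOR N3 = False NOR False = True
N10 = N5 NOR N4 = False NOR True = False
N11 = d NOR N1 = True NOR False = False
N12 = N10 NOR N11 = False NOR False = True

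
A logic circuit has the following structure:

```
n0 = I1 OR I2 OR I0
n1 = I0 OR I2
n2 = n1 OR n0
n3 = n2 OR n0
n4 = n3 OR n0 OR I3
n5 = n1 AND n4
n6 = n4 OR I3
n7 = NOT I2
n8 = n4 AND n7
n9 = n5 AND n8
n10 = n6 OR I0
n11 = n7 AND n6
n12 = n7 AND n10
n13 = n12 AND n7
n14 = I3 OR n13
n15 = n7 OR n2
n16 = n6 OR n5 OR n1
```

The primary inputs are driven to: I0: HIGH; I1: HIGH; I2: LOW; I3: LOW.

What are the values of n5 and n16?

n5 = HIGH, n16 = HIGH

n0 = I1 OR I2 OR I0 = HIGH OR LOW OR HIGH = HIGH
n1 = I0 OR I2 = HIGH OR LOW = HIGH
n2 = n1 OR n0 = HIGH OR HIGH = HIGH
n3 = n2 OR n0 = HIGH OR HIGH = HIGH
n4 = n3 OR n0 OR I3 = HIGH OR HIGH OR LOW = HIGH
n5 = n1 AND n4 = HIGH AND HIGH = HIGH
n6 = n4 OR I3 = HIGH OR LOW = HIGH
n16 = n6 OR n5 OR n1 = HIGH OR HIGH OR HIGH = HIGH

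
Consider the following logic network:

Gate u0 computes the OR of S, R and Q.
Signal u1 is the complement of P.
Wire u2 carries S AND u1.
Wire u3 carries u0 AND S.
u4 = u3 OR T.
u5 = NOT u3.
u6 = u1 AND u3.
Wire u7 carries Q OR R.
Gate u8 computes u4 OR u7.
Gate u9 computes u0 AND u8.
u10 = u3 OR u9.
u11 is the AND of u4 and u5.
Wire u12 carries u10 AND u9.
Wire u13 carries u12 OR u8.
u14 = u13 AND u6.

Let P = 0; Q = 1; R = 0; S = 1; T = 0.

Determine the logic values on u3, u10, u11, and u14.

u3 = 1, u10 = 1, u11 = 0, u14 = 1

u0 = S OR R OR Q = 1 OR 0 OR 1 = 1
u1 = NOT P = NOT 0 = 1
u3 = u0 AND S = 1 AND 1 = 1
u4 = u3 OR T = 1 OR 0 = 1
u5 = NOT u3 = NOT 1 = 0
u6 = u1 AND u3 = 1 AND 1 = 1
u7 = Q OR R = 1 OR 0 = 1
u8 = u4 OR u7 = 1 OR 1 = 1
u9 = u0 AND u8 = 1 AND 1 = 1
u10 = u3 OR u9 = 1 OR 1 = 1
u11 = u4 AND u5 = 1 AND 0 = 0
u12 = u10 AND u9 = 1 AND 1 = 1
u13 = u12 OR u8 = 1 OR 1 = 1
u14 = u13 AND u6 = 1 AND 1 = 1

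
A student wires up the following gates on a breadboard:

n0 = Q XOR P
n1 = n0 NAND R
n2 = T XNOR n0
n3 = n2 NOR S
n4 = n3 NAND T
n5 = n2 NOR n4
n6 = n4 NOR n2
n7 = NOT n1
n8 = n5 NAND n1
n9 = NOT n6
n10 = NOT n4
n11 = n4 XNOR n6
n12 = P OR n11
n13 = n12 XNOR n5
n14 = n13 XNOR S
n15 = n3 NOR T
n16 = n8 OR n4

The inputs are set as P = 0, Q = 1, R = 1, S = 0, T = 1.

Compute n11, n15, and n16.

n11 = 0, n15 = 0, n16 = 1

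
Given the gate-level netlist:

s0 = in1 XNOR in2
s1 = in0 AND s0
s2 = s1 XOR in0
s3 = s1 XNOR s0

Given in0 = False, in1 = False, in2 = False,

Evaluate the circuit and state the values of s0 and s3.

s0 = True, s3 = False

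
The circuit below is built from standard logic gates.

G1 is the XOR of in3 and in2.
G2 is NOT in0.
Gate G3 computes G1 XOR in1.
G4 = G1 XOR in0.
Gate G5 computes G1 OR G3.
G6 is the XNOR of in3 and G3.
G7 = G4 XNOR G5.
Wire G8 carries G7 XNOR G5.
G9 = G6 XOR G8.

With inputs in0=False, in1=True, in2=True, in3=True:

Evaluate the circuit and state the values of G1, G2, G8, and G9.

G1 = False, G2 = True, G8 = False, G9 = True

G1 = in3 XOR in2 = True XOR True = False
G2 = NOT in0 = NOT False = True
G3 = G1 XOR in1 = False XOR True = True
G4 = G1 XOR in0 = False XOR False = False
G5 = G1 OR G3 = False OR True = True
G6 = in3 XNOR G3 = True XNOR True = True
G7 = G4 XNOR G5 = False XNOR True = False
G8 = G7 XNOR G5 = False XNOR True = False
G9 = G6 XOR G8 = True XOR False = True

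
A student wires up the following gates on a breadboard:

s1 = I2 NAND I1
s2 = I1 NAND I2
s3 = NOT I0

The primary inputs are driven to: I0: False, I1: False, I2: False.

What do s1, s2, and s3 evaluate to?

s1 = True  s2 = True  s3 = True

s1 = I2 NAND I1 = False NAND False = True
s2 = I1 NAND I2 = False NAND False = True
s3 = NOT I0 = NOT False = True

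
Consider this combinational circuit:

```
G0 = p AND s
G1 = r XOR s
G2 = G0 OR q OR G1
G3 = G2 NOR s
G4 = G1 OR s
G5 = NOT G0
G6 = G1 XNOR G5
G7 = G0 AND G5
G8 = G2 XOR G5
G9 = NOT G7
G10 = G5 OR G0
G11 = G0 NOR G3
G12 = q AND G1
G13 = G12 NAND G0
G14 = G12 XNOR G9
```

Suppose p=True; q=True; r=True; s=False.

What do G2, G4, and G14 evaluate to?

G0 = p AND s = True AND False = False
G1 = r XOR s = True XOR False = True
G2 = G0 OR q OR G1 = False OR True OR True = True
G4 = G1 OR s = True OR False = True
G5 = NOT G0 = NOT False = True
G7 = G0 AND G5 = False AND True = False
G9 = NOT G7 = NOT False = True
G12 = q AND G1 = True AND True = True
G14 = G12 XNOR G9 = True XNOR True = True

G2 = True, G4 = True, G14 = True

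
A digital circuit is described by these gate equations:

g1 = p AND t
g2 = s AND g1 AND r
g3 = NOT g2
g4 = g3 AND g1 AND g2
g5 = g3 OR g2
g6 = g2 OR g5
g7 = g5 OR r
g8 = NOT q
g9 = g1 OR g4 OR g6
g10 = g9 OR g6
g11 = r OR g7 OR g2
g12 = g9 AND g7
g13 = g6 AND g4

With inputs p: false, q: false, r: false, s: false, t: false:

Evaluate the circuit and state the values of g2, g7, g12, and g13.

g1 = p AND t = false AND false = false
g2 = s AND g1 AND r = false AND false AND false = false
g3 = NOT g2 = NOT false = true
g4 = g3 AND g1 AND g2 = true AND false AND false = false
g5 = g3 OR g2 = true OR false = true
g6 = g2 OR g5 = false OR true = true
g7 = g5 OR r = true OR false = true
g9 = g1 OR g4 OR g6 = false OR false OR true = true
g12 = g9 AND g7 = true AND true = true
g13 = g6 AND g4 = true AND false = false

g2 = false; g7 = true; g12 = true; g13 = false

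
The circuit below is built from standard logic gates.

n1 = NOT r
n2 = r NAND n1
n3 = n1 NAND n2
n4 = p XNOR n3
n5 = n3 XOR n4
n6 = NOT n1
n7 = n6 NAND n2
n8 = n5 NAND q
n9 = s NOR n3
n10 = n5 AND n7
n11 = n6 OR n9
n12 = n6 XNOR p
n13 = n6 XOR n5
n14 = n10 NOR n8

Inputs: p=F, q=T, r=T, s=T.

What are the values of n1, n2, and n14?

n1 = NOT r = NOT T = F
n2 = r NAND n1 = T NAND F = T
n3 = n1 NAND n2 = F NAND T = T
n4 = p XNOR n3 = F XNOR T = F
n5 = n3 XOR n4 = T XOR F = T
n6 = NOT n1 = NOT F = T
n7 = n6 NAND n2 = T NAND T = F
n8 = n5 NAND q = T NAND T = F
n10 = n5 AND n7 = T AND F = F
n14 = n10 NOR n8 = F NOR F = T

n1 = F, n2 = T, n14 = T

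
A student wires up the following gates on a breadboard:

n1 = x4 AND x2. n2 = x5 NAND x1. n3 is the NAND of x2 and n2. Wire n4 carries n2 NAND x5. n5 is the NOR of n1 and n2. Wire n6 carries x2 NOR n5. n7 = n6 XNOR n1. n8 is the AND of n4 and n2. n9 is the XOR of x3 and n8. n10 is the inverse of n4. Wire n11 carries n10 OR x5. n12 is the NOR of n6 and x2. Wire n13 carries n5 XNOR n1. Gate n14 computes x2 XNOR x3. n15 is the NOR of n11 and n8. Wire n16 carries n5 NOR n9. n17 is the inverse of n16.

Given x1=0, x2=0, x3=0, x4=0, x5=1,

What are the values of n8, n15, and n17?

n8 = 0, n15 = 0, n17 = 0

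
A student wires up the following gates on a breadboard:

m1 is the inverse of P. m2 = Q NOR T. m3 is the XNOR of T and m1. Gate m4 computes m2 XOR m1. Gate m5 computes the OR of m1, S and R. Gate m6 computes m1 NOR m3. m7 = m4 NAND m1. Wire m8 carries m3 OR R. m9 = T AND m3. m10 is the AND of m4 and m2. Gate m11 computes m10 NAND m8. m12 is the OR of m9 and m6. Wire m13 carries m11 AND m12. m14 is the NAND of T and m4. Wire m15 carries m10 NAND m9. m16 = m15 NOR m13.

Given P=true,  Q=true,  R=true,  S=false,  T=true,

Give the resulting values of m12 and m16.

m12 = true  m16 = false

m1 = NOT P = NOT true = false
m2 = Q NOR T = true NOR true = false
m3 = T XNOR m1 = true XNOR false = false
m4 = m2 XOR m1 = false XOR false = false
m6 = m1 NOR m3 = false NOR false = true
m8 = m3 OR R = false OR true = true
m9 = T AND m3 = true AND false = false
m10 = m4 AND m2 = false AND false = false
m11 = m10 NAND m8 = false NAND true = true
m12 = m9 OR m6 = false OR true = true
m13 = m11 AND m12 = true AND true = true
m15 = m10 NAND m9 = false NAND false = true
m16 = m15 NOR m13 = true NOR true = false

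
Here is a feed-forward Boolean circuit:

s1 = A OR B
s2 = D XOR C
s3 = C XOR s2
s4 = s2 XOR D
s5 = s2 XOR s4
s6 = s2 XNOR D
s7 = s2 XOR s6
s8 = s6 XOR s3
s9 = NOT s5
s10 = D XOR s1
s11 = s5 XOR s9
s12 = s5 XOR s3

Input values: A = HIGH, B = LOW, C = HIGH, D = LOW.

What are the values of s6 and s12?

s2 = D XOR C = LOW XOR HIGH = HIGH
s3 = C XOR s2 = HIGH XOR HIGH = LOW
s4 = s2 XOR D = HIGH XOR LOW = HIGH
s5 = s2 XOR s4 = HIGH XOR HIGH = LOW
s6 = s2 XNOR D = HIGH XNOR LOW = LOW
s12 = s5 XOR s3 = LOW XOR LOW = LOW

s6 = LOW  s12 = LOW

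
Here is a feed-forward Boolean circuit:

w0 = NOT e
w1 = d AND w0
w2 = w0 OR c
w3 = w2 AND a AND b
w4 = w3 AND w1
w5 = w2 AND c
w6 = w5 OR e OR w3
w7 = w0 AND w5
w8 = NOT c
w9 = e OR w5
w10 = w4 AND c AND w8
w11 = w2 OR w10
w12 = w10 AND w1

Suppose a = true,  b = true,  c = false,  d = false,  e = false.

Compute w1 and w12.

w1 = false; w12 = false

w0 = NOT e = NOT false = true
w1 = d AND w0 = false AND true = false
w2 = w0 OR c = true OR false = true
w3 = w2 AND a AND b = true AND true AND true = true
w4 = w3 AND w1 = true AND false = false
w8 = NOT c = NOT false = true
w10 = w4 AND c AND w8 = false AND false AND true = false
w12 = w10 AND w1 = false AND false = false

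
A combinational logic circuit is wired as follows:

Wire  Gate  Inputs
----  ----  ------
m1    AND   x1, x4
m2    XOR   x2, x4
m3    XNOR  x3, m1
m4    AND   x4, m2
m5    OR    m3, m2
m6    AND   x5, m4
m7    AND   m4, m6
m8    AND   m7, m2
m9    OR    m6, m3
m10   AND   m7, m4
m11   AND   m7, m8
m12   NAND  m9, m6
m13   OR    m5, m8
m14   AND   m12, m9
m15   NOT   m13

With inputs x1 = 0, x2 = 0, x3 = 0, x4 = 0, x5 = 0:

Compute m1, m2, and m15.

m1 = 0, m2 = 0, m15 = 0

m1 = x1 AND x4 = 0 AND 0 = 0
m2 = x2 XOR x4 = 0 XOR 0 = 0
m3 = x3 XNOR m1 = 0 XNOR 0 = 1
m4 = x4 AND m2 = 0 AND 0 = 0
m5 = m3 OR m2 = 1 OR 0 = 1
m6 = x5 AND m4 = 0 AND 0 = 0
m7 = m4 AND m6 = 0 AND 0 = 0
m8 = m7 AND m2 = 0 AND 0 = 0
m13 = m5 OR m8 = 1 OR 0 = 1
m15 = NOT m13 = NOT 1 = 0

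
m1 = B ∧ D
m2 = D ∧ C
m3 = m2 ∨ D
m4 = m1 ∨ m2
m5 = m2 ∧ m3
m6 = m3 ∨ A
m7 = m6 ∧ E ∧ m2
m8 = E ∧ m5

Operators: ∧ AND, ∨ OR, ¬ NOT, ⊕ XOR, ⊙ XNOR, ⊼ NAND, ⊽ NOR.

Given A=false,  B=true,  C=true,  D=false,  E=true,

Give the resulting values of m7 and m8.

m2 = D AND C = false AND true = false
m3 = m2 OR D = false OR false = false
m5 = m2 AND m3 = false AND false = false
m6 = m3 OR A = false OR false = false
m7 = m6 AND E AND m2 = false AND true AND false = false
m8 = E AND m5 = true AND false = false

m7 = false; m8 = false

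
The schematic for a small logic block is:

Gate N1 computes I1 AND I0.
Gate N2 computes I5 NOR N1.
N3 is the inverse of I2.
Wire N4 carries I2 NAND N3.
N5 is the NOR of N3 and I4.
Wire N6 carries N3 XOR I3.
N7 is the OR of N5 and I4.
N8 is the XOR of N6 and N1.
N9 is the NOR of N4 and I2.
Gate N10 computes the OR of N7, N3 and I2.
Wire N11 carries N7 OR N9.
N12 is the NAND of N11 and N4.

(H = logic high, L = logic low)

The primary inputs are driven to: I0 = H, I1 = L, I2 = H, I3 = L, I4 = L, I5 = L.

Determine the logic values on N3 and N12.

N3 = L; N12 = L

N3 = NOT I2 = NOT H = L
N4 = I2 NAND N3 = H NAND L = H
N5 = N3 NOR I4 = L NOR L = H
N7 = N5 OR I4 = H OR L = H
N9 = N4 NOR I2 = H NOR H = L
N11 = N7 OR N9 = H OR L = H
N12 = N11 NAND N4 = H NAND H = L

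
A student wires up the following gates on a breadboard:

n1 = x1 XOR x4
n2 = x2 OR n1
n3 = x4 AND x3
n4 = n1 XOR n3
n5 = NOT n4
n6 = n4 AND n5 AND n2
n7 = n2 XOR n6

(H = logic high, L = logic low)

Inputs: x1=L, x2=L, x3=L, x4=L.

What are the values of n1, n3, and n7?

n1 = L; n3 = L; n7 = L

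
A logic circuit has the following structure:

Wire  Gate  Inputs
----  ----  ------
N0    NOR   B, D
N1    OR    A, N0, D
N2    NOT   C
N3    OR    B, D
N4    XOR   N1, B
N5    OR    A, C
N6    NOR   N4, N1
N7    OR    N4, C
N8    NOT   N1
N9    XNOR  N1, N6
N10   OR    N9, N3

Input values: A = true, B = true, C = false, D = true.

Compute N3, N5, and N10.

N3 = true  N5 = true  N10 = true

N0 = B NOR D = true NOR true = false
N1 = A OR N0 OR D = true OR false OR true = true
N3 = B OR D = true OR true = true
N4 = N1 XOR B = true XOR true = false
N5 = A OR C = true OR false = true
N6 = N4 NOR N1 = false NOR true = false
N9 = N1 XNOR N6 = true XNOR false = false
N10 = N9 OR N3 = false OR true = true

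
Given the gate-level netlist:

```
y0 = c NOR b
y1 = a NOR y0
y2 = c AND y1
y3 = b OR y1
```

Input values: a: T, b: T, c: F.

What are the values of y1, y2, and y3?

y1 = F, y2 = F, y3 = T

y0 = c NOR b = F NOR T = F
y1 = a NOR y0 = T NOR F = F
y2 = c AND y1 = F AND F = F
y3 = b OR y1 = T OR F = T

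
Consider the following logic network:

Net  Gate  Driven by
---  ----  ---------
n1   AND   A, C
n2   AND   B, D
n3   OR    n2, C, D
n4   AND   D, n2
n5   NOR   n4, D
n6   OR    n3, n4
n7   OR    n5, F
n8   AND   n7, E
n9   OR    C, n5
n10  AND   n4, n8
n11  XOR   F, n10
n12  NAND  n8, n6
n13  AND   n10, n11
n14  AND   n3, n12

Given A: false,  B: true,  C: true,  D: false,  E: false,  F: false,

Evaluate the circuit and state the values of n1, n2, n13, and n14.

n1 = false, n2 = false, n13 = false, n14 = true

n1 = A AND C = false AND true = false
n2 = B AND D = true AND false = false
n3 = n2 OR C OR D = false OR true OR false = true
n4 = D AND n2 = false AND false = false
n5 = n4 NOR D = false NOR false = true
n6 = n3 OR n4 = true OR false = true
n7 = n5 OR F = true OR false = true
n8 = n7 AND E = true AND false = false
n10 = n4 AND n8 = false AND false = false
n11 = F XOR n10 = false XOR false = false
n12 = n8 NAND n6 = false NAND true = true
n13 = n10 AND n11 = false AND false = false
n14 = n3 AND n12 = true AND true = true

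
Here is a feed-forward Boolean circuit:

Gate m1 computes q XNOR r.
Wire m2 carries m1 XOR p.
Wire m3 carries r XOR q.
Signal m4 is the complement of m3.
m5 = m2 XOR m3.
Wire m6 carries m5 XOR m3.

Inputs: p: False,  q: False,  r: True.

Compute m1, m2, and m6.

m1 = False, m2 = False, m6 = False

m1 = q XNOR r = False XNOR True = False
m2 = m1 XOR p = False XOR False = False
m3 = r XOR q = True XOR False = True
m5 = m2 XOR m3 = False XOR True = True
m6 = m5 XOR m3 = True XOR True = False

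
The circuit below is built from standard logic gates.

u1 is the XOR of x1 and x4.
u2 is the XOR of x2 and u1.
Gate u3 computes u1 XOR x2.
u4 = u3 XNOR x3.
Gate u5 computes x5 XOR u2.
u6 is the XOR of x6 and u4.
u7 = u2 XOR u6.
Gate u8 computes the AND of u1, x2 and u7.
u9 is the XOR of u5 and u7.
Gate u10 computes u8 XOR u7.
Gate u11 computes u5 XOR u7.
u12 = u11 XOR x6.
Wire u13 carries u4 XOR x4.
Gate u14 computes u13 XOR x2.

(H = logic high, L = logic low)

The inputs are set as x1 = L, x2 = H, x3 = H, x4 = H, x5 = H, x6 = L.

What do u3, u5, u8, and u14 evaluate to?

u3 = L, u5 = H, u8 = L, u14 = L

u1 = x1 XOR x4 = L XOR H = H
u2 = x2 XOR u1 = H XOR H = L
u3 = u1 XOR x2 = H XOR H = L
u4 = u3 XNOR x3 = L XNOR H = L
u5 = x5 XOR u2 = H XOR L = H
u6 = x6 XOR u4 = L XOR L = L
u7 = u2 XOR u6 = L XOR L = L
u8 = u1 AND x2 AND u7 = H AND H AND L = L
u13 = u4 XOR x4 = L XOR H = H
u14 = u13 XOR x2 = H XOR H = L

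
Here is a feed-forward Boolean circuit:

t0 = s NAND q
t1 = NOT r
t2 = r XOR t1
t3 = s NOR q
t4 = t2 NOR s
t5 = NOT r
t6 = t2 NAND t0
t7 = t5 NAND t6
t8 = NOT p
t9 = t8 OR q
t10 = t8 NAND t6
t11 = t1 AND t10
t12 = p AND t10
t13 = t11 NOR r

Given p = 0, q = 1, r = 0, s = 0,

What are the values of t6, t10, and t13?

t6 = 0, t10 = 1, t13 = 0

t0 = s NAND q = 0 NAND 1 = 1
t1 = NOT r = NOT 0 = 1
t2 = r XOR t1 = 0 XOR 1 = 1
t6 = t2 NAND t0 = 1 NAND 1 = 0
t8 = NOT p = NOT 0 = 1
t10 = t8 NAND t6 = 1 NAND 0 = 1
t11 = t1 AND t10 = 1 AND 1 = 1
t13 = t11 NOR r = 1 NOR 0 = 0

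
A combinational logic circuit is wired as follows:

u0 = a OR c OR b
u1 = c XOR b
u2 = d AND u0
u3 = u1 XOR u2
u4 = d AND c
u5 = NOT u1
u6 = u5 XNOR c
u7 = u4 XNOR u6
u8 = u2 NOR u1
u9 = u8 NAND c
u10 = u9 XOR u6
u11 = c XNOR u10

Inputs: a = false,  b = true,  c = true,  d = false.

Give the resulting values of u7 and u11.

u0 = a OR c OR b = false OR true OR true = true
u1 = c XOR b = true XOR true = false
u2 = d AND u0 = false AND true = false
u4 = d AND c = false AND true = false
u5 = NOT u1 = NOT false = true
u6 = u5 XNOR c = true XNOR true = true
u7 = u4 XNOR u6 = false XNOR true = false
u8 = u2 NOR u1 = false NOR false = true
u9 = u8 NAND c = true NAND true = false
u10 = u9 XOR u6 = false XOR true = true
u11 = c XNOR u10 = true XNOR true = true

u7 = false; u11 = true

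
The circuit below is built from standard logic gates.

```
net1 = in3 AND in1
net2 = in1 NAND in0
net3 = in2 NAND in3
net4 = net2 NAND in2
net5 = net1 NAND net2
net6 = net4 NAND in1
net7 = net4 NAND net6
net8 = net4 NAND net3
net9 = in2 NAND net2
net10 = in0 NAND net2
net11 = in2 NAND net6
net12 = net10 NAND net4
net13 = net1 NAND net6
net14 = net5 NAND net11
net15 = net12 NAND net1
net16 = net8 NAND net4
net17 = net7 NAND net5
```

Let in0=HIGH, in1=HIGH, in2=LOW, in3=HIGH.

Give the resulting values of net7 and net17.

net1 = in3 AND in1 = HIGH AND HIGH = HIGH
net2 = in1 NAND in0 = HIGH NAND HIGH = LOW
net4 = net2 NAND in2 = LOW NAND LOW = HIGH
net5 = net1 NAND net2 = HIGH NAND LOW = HIGH
net6 = net4 NAND in1 = HIGH NAND HIGH = LOW
net7 = net4 NAND net6 = HIGH NAND LOW = HIGH
net17 = net7 NAND net5 = HIGH NAND HIGH = LOW

net7 = HIGH, net17 = LOW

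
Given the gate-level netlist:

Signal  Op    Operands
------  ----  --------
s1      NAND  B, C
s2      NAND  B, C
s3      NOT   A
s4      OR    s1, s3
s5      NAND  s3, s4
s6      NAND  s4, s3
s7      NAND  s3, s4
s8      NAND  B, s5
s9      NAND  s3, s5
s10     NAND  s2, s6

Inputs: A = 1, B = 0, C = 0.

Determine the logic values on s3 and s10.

s1 = B NAND C = 0 NAND 0 = 1
s2 = B NAND C = 0 NAND 0 = 1
s3 = NOT A = NOT 1 = 0
s4 = s1 OR s3 = 1 OR 0 = 1
s6 = s4 NAND s3 = 1 NAND 0 = 1
s10 = s2 NAND s6 = 1 NAND 1 = 0

s3 = 0, s10 = 0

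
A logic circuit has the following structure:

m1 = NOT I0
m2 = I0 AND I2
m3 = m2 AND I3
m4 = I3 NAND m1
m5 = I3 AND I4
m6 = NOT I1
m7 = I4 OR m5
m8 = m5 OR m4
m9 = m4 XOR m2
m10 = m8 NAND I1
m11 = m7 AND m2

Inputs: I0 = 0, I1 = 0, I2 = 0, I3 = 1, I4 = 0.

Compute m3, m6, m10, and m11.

m3 = 0, m6 = 1, m10 = 1, m11 = 0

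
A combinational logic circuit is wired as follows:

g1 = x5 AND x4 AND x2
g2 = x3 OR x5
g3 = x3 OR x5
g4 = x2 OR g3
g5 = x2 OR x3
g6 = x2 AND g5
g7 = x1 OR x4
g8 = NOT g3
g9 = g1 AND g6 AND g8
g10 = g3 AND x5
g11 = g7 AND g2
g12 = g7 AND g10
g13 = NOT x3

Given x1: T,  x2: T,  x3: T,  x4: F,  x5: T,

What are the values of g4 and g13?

g4 = T  g13 = F

g3 = x3 OR x5 = T OR T = T
g4 = x2 OR g3 = T OR T = T
g13 = NOT x3 = NOT T = F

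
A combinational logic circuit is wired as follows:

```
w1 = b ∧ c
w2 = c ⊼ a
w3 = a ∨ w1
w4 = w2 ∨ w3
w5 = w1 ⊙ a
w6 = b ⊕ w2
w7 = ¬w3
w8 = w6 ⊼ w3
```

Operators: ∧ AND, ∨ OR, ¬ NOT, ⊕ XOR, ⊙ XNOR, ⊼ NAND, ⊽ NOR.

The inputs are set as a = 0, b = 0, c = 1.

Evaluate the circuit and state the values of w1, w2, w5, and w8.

w1 = 0; w2 = 1; w5 = 1; w8 = 1

w1 = b AND c = 0 AND 1 = 0
w2 = c NAND a = 1 NAND 0 = 1
w3 = a OR w1 = 0 OR 0 = 0
w5 = w1 XNOR a = 0 XNOR 0 = 1
w6 = b XOR w2 = 0 XOR 1 = 1
w8 = w6 NAND w3 = 1 NAND 0 = 1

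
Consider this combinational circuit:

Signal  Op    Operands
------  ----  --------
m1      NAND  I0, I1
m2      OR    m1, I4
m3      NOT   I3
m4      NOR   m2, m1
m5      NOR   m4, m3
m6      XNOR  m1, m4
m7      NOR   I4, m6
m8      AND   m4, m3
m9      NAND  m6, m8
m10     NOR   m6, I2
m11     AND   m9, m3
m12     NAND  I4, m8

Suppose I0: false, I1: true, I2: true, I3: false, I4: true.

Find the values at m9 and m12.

m1 = I0 NAND I1 = false NAND true = true
m2 = m1 OR I4 = true OR true = true
m3 = NOT I3 = NOT false = true
m4 = m2 NOR m1 = true NOR true = false
m6 = m1 XNOR m4 = true XNOR false = false
m8 = m4 AND m3 = false AND true = false
m9 = m6 NAND m8 = false NAND false = true
m12 = I4 NAND m8 = true NAND false = true

m9 = true; m12 = true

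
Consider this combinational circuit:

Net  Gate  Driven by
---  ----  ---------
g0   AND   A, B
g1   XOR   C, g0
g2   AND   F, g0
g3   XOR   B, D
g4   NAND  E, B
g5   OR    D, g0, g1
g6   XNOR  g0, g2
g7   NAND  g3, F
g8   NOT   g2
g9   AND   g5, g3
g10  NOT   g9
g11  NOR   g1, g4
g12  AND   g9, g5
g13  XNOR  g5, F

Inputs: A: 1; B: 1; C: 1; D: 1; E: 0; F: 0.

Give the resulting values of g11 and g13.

g11 = 0, g13 = 0

g0 = A AND B = 1 AND 1 = 1
g1 = C XOR g0 = 1 XOR 1 = 0
g4 = E NAND B = 0 NAND 1 = 1
g5 = D OR g0 OR g1 = 1 OR 1 OR 0 = 1
g11 = g1 NOR g4 = 0 NOR 1 = 0
g13 = g5 XNOR F = 1 XNOR 0 = 0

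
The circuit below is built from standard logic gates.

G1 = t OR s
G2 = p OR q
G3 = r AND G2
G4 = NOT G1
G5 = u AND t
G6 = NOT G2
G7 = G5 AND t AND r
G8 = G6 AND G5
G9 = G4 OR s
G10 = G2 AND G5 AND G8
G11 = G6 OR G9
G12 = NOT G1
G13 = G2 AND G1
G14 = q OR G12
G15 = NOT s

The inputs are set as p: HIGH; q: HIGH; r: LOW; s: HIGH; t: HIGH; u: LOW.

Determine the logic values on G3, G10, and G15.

G3 = LOW  G10 = LOW  G15 = LOW

G2 = p OR q = HIGH OR HIGH = HIGH
G3 = r AND G2 = LOW AND HIGH = LOW
G5 = u AND t = LOW AND HIGH = LOW
G6 = NOT G2 = NOT HIGH = LOW
G8 = G6 AND G5 = LOW AND LOW = LOW
G10 = G2 AND G5 AND G8 = HIGH AND LOW AND LOW = LOW
G15 = NOT s = NOT HIGH = LOW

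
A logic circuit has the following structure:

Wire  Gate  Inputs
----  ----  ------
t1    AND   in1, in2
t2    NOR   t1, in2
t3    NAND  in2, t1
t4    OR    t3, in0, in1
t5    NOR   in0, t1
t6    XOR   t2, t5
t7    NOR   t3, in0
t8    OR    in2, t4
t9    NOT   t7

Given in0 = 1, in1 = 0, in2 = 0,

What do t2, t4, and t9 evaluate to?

t2 = 1  t4 = 1  t9 = 1

t1 = in1 AND in2 = 0 AND 0 = 0
t2 = t1 NOR in2 = 0 NOR 0 = 1
t3 = in2 NAND t1 = 0 NAND 0 = 1
t4 = t3 OR in0 OR in1 = 1 OR 1 OR 0 = 1
t7 = t3 NOR in0 = 1 NOR 1 = 0
t9 = NOT t7 = NOT 0 = 1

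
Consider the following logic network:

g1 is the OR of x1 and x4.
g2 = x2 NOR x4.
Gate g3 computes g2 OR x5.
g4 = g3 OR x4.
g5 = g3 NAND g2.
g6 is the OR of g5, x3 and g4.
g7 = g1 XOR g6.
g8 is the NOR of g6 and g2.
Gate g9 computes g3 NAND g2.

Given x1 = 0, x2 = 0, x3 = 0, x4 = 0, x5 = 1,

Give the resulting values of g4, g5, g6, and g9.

g4 = 1; g5 = 0; g6 = 1; g9 = 0

g2 = x2 NOR x4 = 0 NOR 0 = 1
g3 = g2 OR x5 = 1 OR 1 = 1
g4 = g3 OR x4 = 1 OR 0 = 1
g5 = g3 NAND g2 = 1 NAND 1 = 0
g6 = g5 OR x3 OR g4 = 0 OR 0 OR 1 = 1
g9 = g3 NAND g2 = 1 NAND 1 = 0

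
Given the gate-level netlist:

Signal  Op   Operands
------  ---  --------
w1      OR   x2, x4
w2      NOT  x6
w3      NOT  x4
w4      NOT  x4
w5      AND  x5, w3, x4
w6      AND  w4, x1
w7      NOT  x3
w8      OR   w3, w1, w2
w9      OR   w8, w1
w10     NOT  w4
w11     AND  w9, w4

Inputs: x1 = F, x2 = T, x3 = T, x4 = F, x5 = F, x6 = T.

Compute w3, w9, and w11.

w3 = T, w9 = T, w11 = T

w1 = x2 OR x4 = T OR F = T
w2 = NOT x6 = NOT T = F
w3 = NOT x4 = NOT F = T
w4 = NOT x4 = NOT F = T
w8 = w3 OR w1 OR w2 = T OR T OR F = T
w9 = w8 OR w1 = T OR T = T
w11 = w9 AND w4 = T AND T = T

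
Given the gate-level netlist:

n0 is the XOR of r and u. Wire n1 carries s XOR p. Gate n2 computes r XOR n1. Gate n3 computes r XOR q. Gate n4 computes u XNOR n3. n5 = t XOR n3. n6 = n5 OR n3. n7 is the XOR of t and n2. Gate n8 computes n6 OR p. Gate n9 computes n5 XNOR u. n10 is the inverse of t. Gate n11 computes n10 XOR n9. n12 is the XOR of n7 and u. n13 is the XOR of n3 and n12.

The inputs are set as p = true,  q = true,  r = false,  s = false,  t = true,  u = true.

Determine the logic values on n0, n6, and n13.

n0 = r XOR u = false XOR true = true
n1 = s XOR p = false XOR true = true
n2 = r XOR n1 = false XOR true = true
n3 = r XOR q = false XOR true = true
n5 = t XOR n3 = true XOR true = false
n6 = n5 OR n3 = false OR true = true
n7 = t XOR n2 = true XOR true = false
n12 = n7 XOR u = false XOR true = true
n13 = n3 XOR n12 = true XOR true = false

n0 = true; n6 = true; n13 = false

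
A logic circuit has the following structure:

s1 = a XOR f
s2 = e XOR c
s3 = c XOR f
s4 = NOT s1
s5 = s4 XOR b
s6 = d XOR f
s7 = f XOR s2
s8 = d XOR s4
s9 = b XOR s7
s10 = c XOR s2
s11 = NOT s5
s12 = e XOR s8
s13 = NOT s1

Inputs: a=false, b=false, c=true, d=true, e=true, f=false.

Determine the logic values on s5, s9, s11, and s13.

s1 = a XOR f = false XOR false = false
s2 = e XOR c = true XOR true = false
s4 = NOT s1 = NOT false = true
s5 = s4 XOR b = true XOR false = true
s7 = f XOR s2 = false XOR false = false
s9 = b XOR s7 = false XOR false = false
s11 = NOT s5 = NOT true = false
s13 = NOT s1 = NOT false = true

s5 = true, s9 = false, s11 = false, s13 = true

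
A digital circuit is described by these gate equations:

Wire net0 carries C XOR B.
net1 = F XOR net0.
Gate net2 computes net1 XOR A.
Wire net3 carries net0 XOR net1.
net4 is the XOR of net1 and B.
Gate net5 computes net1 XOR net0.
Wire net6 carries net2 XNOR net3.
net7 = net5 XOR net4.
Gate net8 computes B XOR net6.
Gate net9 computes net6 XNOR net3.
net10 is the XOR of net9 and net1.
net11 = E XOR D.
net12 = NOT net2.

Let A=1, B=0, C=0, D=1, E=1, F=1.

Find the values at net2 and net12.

net0 = C XOR B = 0 XOR 0 = 0
net1 = F XOR net0 = 1 XOR 0 = 1
net2 = net1 XOR A = 1 XOR 1 = 0
net12 = NOT net2 = NOT 0 = 1

net2 = 0  net12 = 1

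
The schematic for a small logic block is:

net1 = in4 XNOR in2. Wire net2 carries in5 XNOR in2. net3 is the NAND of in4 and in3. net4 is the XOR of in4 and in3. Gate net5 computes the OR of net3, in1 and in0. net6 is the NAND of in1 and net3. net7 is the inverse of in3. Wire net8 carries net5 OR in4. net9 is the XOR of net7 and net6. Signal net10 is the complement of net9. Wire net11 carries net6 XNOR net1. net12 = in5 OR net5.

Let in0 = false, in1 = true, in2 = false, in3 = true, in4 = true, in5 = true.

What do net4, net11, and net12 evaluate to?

net4 = false, net11 = false, net12 = true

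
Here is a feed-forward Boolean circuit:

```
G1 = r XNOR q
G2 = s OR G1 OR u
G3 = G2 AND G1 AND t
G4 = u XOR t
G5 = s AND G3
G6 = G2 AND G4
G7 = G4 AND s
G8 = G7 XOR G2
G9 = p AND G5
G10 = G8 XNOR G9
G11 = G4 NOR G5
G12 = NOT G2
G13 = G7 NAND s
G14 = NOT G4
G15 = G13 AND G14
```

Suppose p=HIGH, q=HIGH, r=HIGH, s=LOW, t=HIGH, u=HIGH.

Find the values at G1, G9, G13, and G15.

G1 = HIGH, G9 = LOW, G13 = HIGH, G15 = HIGH

G1 = r XNOR q = HIGH XNOR HIGH = HIGH
G2 = s OR G1 OR u = LOW OR HIGH OR HIGH = HIGH
G3 = G2 AND G1 AND t = HIGH AND HIGH AND HIGH = HIGH
G4 = u XOR t = HIGH XOR HIGH = LOW
G5 = s AND G3 = LOW AND HIGH = LOW
G7 = G4 AND s = LOW AND LOW = LOW
G9 = p AND G5 = HIGH AND LOW = LOW
G13 = G7 NAND s = LOW NAND LOW = HIGH
G14 = NOT G4 = NOT LOW = HIGH
G15 = G13 AND G14 = HIGH AND HIGH = HIGH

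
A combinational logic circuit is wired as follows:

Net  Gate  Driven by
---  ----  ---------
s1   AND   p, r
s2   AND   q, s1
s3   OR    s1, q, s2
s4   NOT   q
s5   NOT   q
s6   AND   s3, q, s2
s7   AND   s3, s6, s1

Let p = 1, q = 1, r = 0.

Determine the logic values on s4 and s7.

s1 = p AND r = 1 AND 0 = 0
s2 = q AND s1 = 1 AND 0 = 0
s3 = s1 OR q OR s2 = 0 OR 1 OR 0 = 1
s4 = NOT q = NOT 1 = 0
s6 = s3 AND q AND s2 = 1 AND 1 AND 0 = 0
s7 = s3 AND s6 AND s1 = 1 AND 0 AND 0 = 0

s4 = 0  s7 = 0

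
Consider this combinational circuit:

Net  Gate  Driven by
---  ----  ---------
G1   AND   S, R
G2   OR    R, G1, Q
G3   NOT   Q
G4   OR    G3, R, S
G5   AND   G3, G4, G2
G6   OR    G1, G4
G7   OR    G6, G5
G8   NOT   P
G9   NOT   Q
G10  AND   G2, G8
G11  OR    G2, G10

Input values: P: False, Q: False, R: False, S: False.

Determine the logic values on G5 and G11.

G5 = False, G11 = False

G1 = S AND R = False AND False = False
G2 = R OR G1 OR Q = False OR False OR False = False
G3 = NOT Q = NOT False = True
G4 = G3 OR R OR S = True OR False OR False = True
G5 = G3 AND G4 AND G2 = True AND True AND False = False
G8 = NOT P = NOT False = True
G10 = G2 AND G8 = False AND True = False
G11 = G2 OR G10 = False OR False = False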